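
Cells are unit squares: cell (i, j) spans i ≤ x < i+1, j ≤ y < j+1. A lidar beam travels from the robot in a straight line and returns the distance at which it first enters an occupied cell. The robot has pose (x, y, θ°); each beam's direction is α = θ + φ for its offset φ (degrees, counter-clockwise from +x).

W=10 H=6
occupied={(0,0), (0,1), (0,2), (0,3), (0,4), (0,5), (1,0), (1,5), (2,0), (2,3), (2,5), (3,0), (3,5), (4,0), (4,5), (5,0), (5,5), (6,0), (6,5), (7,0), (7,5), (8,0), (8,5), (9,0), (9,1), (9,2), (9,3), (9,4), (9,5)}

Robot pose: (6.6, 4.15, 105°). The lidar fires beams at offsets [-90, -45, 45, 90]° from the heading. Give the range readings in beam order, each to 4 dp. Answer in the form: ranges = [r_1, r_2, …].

ranges = [2.4847, 0.9815, 1.7000, 3.7270]

beam 1: φ=-90°, α=15°
  cosα=0.9659 sinα=0.2588 | (6,4) | tMaxX 0.4141 tMaxY 3.2841 | tΔX 1.0353 tΔY 3.8637
    t=0.4141 [x] (7,4)
    t=1.4494 [x] (8,4)
    t=2.4847 [x] (9,4) — stop
  → r_1 = 2.4847
beam 2: φ=-45°, α=60°
  cosα=0.5000 sinα=0.8660 | (6,4) | tMaxX 0.8000 tMaxY 0.9815 | tΔX 2.0000 tΔY 1.1547
    t=0.8000 [x] (7,4)
    t=0.9815 [y] (7,5) — stop
  → r_2 = 0.9815
beam 3: φ=45°, α=150°
  cosα=-0.8660 sinα=0.5000 | (6,4) | tMaxX 0.6928 tMaxY 1.7000 | tΔX 1.1547 tΔY 2.0000
    t=0.6928 [x] (5,4)
    t=1.7000 [y] (5,5) — stop
  → r_3 = 1.7000
beam 4: φ=90°, α=195°
  cosα=-0.9659 sinα=-0.2588 | (6,4) | tMaxX 0.6212 tMaxY 0.5796 | tΔX 1.0353 tΔY 3.8637
    t=0.5796 [y] (6,3)
    t=0.6212 [x] (5,3)
    t=1.6564 [x] (4,3)
    t=2.6917 [x] (3,3)
    t=3.7270 [x] (2,3) — stop
  → r_4 = 3.7270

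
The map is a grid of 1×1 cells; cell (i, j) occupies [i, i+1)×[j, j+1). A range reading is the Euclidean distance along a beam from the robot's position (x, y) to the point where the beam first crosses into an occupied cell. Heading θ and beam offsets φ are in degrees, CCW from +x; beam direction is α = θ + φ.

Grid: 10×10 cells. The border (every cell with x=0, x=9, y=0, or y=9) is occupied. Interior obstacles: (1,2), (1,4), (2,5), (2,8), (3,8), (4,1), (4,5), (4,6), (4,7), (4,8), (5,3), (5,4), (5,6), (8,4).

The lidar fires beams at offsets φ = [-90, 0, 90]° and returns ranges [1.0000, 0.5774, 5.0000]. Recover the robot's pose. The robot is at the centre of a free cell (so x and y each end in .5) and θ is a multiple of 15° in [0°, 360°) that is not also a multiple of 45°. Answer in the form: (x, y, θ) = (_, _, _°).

Candidates: 50 free-cell centres × 16 headings = 800 poses. Raycast each; keep the one whose scan matches to 4 dp.
  (1.5, 1.5, 330°): beam 1 = 0.5774 ≠ 1.0000 ✗
  (1.5, 6.5, 150°): beam 1 = 1.7321 ≠ 1.0000 ✗
  (6.5, 2.5, 330°): beam 1 = 1.7321 ≠ 1.0000 ✗
  (1.5, 8.5, 15°): beam 1 = 2.5882 ≠ 1.0000 ✗
  …
  (8.5, 2.5, 30°): r_1=1.0000, r_2=0.5774, r_3=5.0000 — all match ✓
No second candidate reproduces the full scan.

(x, y, θ) = (8.5, 2.5, 30°)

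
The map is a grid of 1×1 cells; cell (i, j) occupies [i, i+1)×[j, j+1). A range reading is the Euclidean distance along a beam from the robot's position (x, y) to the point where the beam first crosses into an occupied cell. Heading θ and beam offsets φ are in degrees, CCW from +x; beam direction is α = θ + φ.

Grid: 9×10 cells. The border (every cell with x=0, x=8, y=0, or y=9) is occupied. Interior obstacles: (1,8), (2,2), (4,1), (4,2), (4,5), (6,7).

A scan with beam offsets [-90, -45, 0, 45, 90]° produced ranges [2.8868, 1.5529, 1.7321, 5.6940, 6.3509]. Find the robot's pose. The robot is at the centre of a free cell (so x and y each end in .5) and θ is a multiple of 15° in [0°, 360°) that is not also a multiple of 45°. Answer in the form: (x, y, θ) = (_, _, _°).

(x, y, θ) = (6.5, 3.5, 30°)

Candidates: 50 free-cell centres × 16 headings = 800 poses. Raycast each; keep the one whose scan matches to 4 dp.
  (6.5, 6.5, 300°): beam 1 = 1.7321 ≠ 2.8868 ✗
  (7.5, 3.5, 345°): beam 1 = 2.5882 ≠ 2.8868 ✗
  (2.5, 3.5, 210°): beam 1 = 3.0000 ≠ 2.8868 ✗
  …
  (6.5, 3.5, 30°): r_1=2.8868, r_2=1.5529, r_3=1.7321, r_4=5.6940, r_5=6.3509 — all match ✓
No second candidate reproduces the full scan.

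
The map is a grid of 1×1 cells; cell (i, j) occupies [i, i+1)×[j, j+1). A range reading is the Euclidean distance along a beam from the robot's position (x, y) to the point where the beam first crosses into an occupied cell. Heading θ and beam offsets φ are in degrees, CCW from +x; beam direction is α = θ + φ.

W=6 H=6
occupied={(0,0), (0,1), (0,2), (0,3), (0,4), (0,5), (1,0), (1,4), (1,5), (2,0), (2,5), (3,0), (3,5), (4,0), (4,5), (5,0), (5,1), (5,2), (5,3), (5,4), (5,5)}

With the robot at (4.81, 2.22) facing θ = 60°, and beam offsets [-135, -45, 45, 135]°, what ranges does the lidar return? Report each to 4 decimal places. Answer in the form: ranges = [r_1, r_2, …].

ranges = [0.7341, 0.1967, 2.8781, 3.9444]

beam 1: φ=-135°, α=285°
  d=(0.2588,-0.9659)  start (4,2)  tX=0.7341 tY=0.2278  stride 1/|dx|=3.8637 1/|dy|=1.0353
    cross y-line → (4,1), t=0.2278
    cross x-line → (5,1), t=0.7341 (wall)
  → r_1 = 0.7341
beam 2: φ=-45°, α=15°
  d=(0.9659,0.2588)  start (4,2)  tX=0.1967 tY=3.0137  stride 1/|dx|=1.0353 1/|dy|=3.8637
    cross x-line → (5,2), t=0.1967 (wall)
  → r_2 = 0.1967
beam 3: φ=45°, α=105°
  d=(-0.2588,0.9659)  start (4,2)  tX=3.1296 tY=0.8075  stride 1/|dx|=3.8637 1/|dy|=1.0353
    cross y-line → (4,3), t=0.8075
    cross y-line → (4,4), t=1.8428
    cross y-line → (4,5), t=2.8781 (wall)
  → r_3 = 2.8781
beam 4: φ=135°, α=195°
  d=(-0.9659,-0.2588)  start (4,2)  tX=0.8386 tY=0.8500  stride 1/|dx|=1.0353 1/|dy|=3.8637
    cross x-line → (3,2), t=0.8386
    cross y-line → (3,1), t=0.8500
    cross x-line → (2,1), t=1.8738
    cross x-line → (1,1), t=2.9091
    cross x-line → (0,1), t=3.9444 (wall)
  → r_4 = 3.9444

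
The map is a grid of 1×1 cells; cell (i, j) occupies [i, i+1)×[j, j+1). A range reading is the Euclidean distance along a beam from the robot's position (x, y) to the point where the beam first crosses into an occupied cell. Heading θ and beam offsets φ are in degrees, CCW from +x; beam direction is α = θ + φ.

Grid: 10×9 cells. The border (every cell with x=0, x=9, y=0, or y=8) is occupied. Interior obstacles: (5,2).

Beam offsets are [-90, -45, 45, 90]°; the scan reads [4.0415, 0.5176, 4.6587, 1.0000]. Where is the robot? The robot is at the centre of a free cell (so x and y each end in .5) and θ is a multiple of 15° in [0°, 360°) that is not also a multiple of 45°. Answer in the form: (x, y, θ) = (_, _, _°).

(x, y, θ) = (5.5, 1.5, 120°)

Candidates: 55 free-cell centres × 16 headings = 880 poses. Raycast each; keep the one whose scan matches to 4 dp.
  (4.5, 2.5, 165°): beam 1 = 5.6940 ≠ 4.0415 ✗
  (1.5, 2.5, 120°): beam 1 = 8.6603 ≠ 4.0415 ✗
  (4.5, 6.5, 330°): beam 1 = 6.3509 ≠ 4.0415 ✗
  …
  (5.5, 1.5, 120°): r_1=4.0415, r_2=0.5176, r_3=4.6587, r_4=1.0000 — all match ✓
Unique over the lattice → pose = (5.5, 1.5, 120°).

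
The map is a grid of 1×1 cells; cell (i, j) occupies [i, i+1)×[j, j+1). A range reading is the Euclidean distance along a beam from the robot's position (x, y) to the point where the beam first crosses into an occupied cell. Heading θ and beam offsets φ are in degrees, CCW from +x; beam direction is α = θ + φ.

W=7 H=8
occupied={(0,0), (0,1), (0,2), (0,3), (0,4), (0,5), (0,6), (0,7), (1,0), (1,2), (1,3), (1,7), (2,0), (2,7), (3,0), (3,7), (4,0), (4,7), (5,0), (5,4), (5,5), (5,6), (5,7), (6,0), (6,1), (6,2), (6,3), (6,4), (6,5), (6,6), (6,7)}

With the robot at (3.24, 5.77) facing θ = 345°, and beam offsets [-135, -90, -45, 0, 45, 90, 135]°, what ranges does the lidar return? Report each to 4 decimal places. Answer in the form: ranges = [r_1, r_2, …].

ranges = [2.5865, 4.9383, 5.5079, 1.8221, 2.0323, 1.2734, 1.4203]

beam 1: φ=-135°, α=210°
  direction (-0.8660, -0.5000); cell (3,5); t to first gridline: x 0.2771, y 1.5400 (then +1.1547 / +2.0000)
    (2,5) via x @ 0.2771
    (1,5) via x @ 1.4318
    (1,4) via y @ 1.5400
    (0,4) via x @ 2.5865  # hit
  → r_1 = 2.5865
beam 2: φ=-90°, α=255°
  direction (-0.2588, -0.9659); cell (3,5); t to first gridline: x 0.9273, y 0.7972 (then +3.8637 / +1.0353)
    (3,4) via y @ 0.7972
    (2,4) via x @ 0.9273
    (2,3) via y @ 1.8324
    (2,2) via y @ 2.8677
    (2,1) via y @ 3.9030
    (1,1) via x @ 4.7910
    (1,0) via y @ 4.9383  # hit
  → r_2 = 4.9383
beam 3: φ=-45°, α=300°
  direction (0.5000, -0.8660); cell (3,5); t to first gridline: x 1.5200, y 0.8891 (then +2.0000 / +1.1547)
    (3,4) via y @ 0.8891
    (4,4) via x @ 1.5200
    (4,3) via y @ 2.0438
    (4,2) via y @ 3.1985
    (5,2) via x @ 3.5200
    (5,1) via y @ 4.3532
    (5,0) via y @ 5.5079  # hit
  → r_3 = 5.5079
beam 4: φ=0°, α=345°
  direction (0.9659, -0.2588); cell (3,5); t to first gridline: x 0.7868, y 2.9751 (then +1.0353 / +3.8637)
    (4,5) via x @ 0.7868
    (5,5) via x @ 1.8221  # hit
  → r_4 = 1.8221
beam 5: φ=45°, α=30°
  direction (0.8660, 0.5000); cell (3,5); t to first gridline: x 0.8776, y 0.4600 (then +1.1547 / +2.0000)
    (3,6) via y @ 0.4600
    (4,6) via x @ 0.8776
    (5,6) via x @ 2.0323  # hit
  → r_5 = 2.0323
beam 6: φ=90°, α=75°
  direction (0.2588, 0.9659); cell (3,5); t to first gridline: x 2.9364, y 0.2381 (then +3.8637 / +1.0353)
    (3,6) via y @ 0.2381
    (3,7) via y @ 1.2734  # hit
  → r_6 = 1.2734
beam 7: φ=135°, α=120°
  direction (-0.5000, 0.8660); cell (3,5); t to first gridline: x 0.4800, y 0.2656 (then +2.0000 / +1.1547)
    (3,6) via y @ 0.2656
    (2,6) via x @ 0.4800
    (2,7) via y @ 1.4203  # hit
  → r_7 = 1.4203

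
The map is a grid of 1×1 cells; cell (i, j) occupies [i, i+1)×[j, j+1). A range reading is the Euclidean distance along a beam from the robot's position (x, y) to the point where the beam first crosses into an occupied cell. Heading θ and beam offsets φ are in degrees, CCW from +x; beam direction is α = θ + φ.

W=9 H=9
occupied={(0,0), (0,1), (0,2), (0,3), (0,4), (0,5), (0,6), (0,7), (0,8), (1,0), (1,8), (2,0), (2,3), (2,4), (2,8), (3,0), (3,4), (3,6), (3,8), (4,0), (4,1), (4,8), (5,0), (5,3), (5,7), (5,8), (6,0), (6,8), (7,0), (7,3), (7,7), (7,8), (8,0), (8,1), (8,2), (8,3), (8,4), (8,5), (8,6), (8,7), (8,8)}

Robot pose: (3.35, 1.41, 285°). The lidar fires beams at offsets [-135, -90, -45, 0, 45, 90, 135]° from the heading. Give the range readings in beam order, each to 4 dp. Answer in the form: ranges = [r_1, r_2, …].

beam 1: φ=-135°, α=150°
  cosα=-0.8660 sinα=0.5000 | (3,1) | tMaxX 0.4041 tMaxY 1.1800 | tΔX 1.1547 tΔY 2.0000
    t=0.4041 [x] (2,1)
    t=1.1800 [y] (2,2)
    t=1.5588 [x] (1,2)
    t=2.7135 [x] (0,2) — stop
  → r_1 = 2.7135
beam 2: φ=-90°, α=195°
  cosα=-0.9659 sinα=-0.2588 | (3,1) | tMaxX 0.3623 tMaxY 1.5841 | tΔX 1.0353 tΔY 3.8637
    t=0.3623 [x] (2,1)
    t=1.3976 [x] (1,1)
    t=1.5841 [y] (1,0) — stop
  → r_2 = 1.5841
beam 3: φ=-45°, α=240°
  cosα=-0.5000 sinα=-0.8660 | (3,1) | tMaxX 0.7000 tMaxY 0.4734 | tΔX 2.0000 tΔY 1.1547
    t=0.4734 [y] (3,0) — stop
  → r_3 = 0.4734
beam 4: φ=0°, α=285°
  cosα=0.2588 sinα=-0.9659 | (3,1) | tMaxX 2.5114 tMaxY 0.4245 | tΔX 3.8637 tΔY 1.0353
    t=0.4245 [y] (3,0) — stop
  → r_4 = 0.4245
beam 5: φ=45°, α=330°
  cosα=0.8660 sinα=-0.5000 | (3,1) | tMaxX 0.7506 tMaxY 0.8200 | tΔX 1.1547 tΔY 2.0000
    t=0.7506 [x] (4,1) — stop
  → r_5 = 0.7506
beam 6: φ=90°, α=15°
  cosα=0.9659 sinα=0.2588 | (3,1) | tMaxX 0.6729 tMaxY 2.2796 | tΔX 1.0353 tΔY 3.8637
    t=0.6729 [x] (4,1) — stop
  → r_6 = 0.6729
beam 7: φ=135°, α=60°
  cosα=0.5000 sinα=0.8660 | (3,1) | tMaxX 1.3000 tMaxY 0.6813 | tΔX 2.0000 tΔY 1.1547
    t=0.6813 [y] (3,2)
    t=1.3000 [x] (4,2)
    t=1.8360 [y] (4,3)
    t=2.9907 [y] (4,4)
    t=3.3000 [x] (5,4)
    t=4.1454 [y] (5,5)
    t=5.3000 [x] (6,5)
    t=5.3001 [y] (6,6)
    t=6.4548 [y] (6,7)
    t=7.3000 [x] (7,7) — stop
  → r_7 = 7.3000

ranges = [2.7135, 1.5841, 0.4734, 0.4245, 0.7506, 0.6729, 7.3000]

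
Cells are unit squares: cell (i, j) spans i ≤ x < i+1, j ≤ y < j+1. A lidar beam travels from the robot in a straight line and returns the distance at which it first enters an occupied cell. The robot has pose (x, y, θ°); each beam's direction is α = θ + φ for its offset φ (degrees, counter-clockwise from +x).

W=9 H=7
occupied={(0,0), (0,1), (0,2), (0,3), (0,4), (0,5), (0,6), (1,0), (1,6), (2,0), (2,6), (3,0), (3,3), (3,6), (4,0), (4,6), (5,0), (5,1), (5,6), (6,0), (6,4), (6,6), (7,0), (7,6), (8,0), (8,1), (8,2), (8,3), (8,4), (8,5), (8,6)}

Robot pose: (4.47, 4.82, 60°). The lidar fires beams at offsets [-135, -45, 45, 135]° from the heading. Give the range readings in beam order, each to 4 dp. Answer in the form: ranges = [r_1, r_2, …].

beam 1: φ=-135°, α=285°
  direction (0.2588, -0.9659); cell (4,4); t to first gridline: x 2.0478, y 0.8489 (then +3.8637 / +1.0353)
    (4,3) via y @ 0.8489
    (4,2) via y @ 1.8842
    (5,2) via x @ 2.0478
    (5,1) via y @ 2.9195  # hit
  → r_1 = 2.9195
beam 2: φ=-45°, α=15°
  direction (0.9659, 0.2588); cell (4,4); t to first gridline: x 0.5487, y 0.6955 (then +1.0353 / +3.8637)
    (5,4) via x @ 0.5487
    (5,5) via y @ 0.6955
    (6,5) via x @ 1.5840
    (7,5) via x @ 2.6192
    (8,5) via x @ 3.6545  # hit
  → r_2 = 3.6545
beam 3: φ=45°, α=105°
  direction (-0.2588, 0.9659); cell (4,4); t to first gridline: x 1.8159, y 0.1863 (then +3.8637 / +1.0353)
    (4,5) via y @ 0.1863
    (4,6) via y @ 1.2216  # hit
  → r_3 = 1.2216
beam 4: φ=135°, α=195°
  direction (-0.9659, -0.2588); cell (4,4); t to first gridline: x 0.4866, y 3.1682 (then +1.0353 / +3.8637)
    (3,4) via x @ 0.4866
    (2,4) via x @ 1.5219
    (1,4) via x @ 2.5571
    (1,3) via y @ 3.1682
    (0,3) via x @ 3.5924  # hit
  → r_4 = 3.5924

ranges = [2.9195, 3.6545, 1.2216, 3.5924]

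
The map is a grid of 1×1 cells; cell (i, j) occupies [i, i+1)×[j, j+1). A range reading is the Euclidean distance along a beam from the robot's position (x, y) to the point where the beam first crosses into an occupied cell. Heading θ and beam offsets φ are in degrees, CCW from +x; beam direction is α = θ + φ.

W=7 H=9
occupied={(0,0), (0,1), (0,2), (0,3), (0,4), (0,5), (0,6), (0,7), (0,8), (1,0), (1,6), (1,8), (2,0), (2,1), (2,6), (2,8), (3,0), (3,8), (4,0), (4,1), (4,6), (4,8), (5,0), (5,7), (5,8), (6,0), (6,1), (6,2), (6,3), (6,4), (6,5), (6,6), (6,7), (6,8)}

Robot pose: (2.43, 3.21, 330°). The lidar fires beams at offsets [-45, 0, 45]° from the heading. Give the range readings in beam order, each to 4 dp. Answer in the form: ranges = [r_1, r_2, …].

beam 1: φ=-45°, α=285°
  cosα=0.2588 sinα=-0.9659 | (2,3) | tMaxX 2.2023 tMaxY 0.2174 | tΔX 3.8637 tΔY 1.0353
    t=0.2174 [y] (2,2)
    t=1.2527 [y] (2,1) — stop
  → r_1 = 1.2527
beam 2: φ=0°, α=330°
  cosα=0.8660 sinα=-0.5000 | (2,3) | tMaxX 0.6582 tMaxY 0.4200 | tΔX 1.1547 tΔY 2.0000
    t=0.4200 [y] (2,2)
    t=0.6582 [x] (3,2)
    t=1.8129 [x] (4,2)
    t=2.4200 [y] (4,1) — stop
  → r_2 = 2.4200
beam 3: φ=45°, α=15°
  cosα=0.9659 sinα=0.2588 | (2,3) | tMaxX 0.5901 tMaxY 3.0523 | tΔX 1.0353 tΔY 3.8637
    t=0.5901 [x] (3,3)
    t=1.6254 [x] (4,3)
    t=2.6607 [x] (5,3)
    t=3.0523 [y] (5,4)
    t=3.6959 [x] (6,4) — stop
  → r_3 = 3.6959

ranges = [1.2527, 2.4200, 3.6959]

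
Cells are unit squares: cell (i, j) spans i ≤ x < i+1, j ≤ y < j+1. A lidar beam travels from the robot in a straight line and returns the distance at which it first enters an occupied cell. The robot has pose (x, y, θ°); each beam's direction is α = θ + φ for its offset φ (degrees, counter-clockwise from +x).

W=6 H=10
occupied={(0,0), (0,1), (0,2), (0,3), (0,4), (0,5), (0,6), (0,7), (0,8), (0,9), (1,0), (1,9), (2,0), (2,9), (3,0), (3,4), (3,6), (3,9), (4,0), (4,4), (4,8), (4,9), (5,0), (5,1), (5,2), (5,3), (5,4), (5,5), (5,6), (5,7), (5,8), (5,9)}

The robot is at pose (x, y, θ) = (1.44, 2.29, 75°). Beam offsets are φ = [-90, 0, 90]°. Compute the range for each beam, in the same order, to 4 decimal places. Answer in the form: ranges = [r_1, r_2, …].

ranges = [3.6856, 6.9467, 0.4555]

beam 1: φ=-90°, α=345°
  direction (0.9659, -0.2588); cell (1,2); t to first gridline: x 0.5798, y 1.1205 (then +1.0353 / +3.8637)
    (2,2) via x @ 0.5798
    (2,1) via y @ 1.1205
    (3,1) via x @ 1.6150
    (4,1) via x @ 2.6503
    (5,1) via x @ 3.6856  # hit
  → r_1 = 3.6856
beam 2: φ=0°, α=75°
  direction (0.2588, 0.9659); cell (1,2); t to first gridline: x 2.1637, y 0.7350 (then +3.8637 / +1.0353)
    (1,3) via y @ 0.7350
    (1,4) via y @ 1.7703
    (2,4) via x @ 2.1637
    (2,5) via y @ 2.8056
    (2,6) via y @ 3.8409
    (2,7) via y @ 4.8762
    (2,8) via y @ 5.9114
    (3,8) via x @ 6.0274
    (3,9) via y @ 6.9467  # hit
  → r_2 = 6.9467
beam 3: φ=90°, α=165°
  direction (-0.9659, 0.2588); cell (1,2); t to first gridline: x 0.4555, y 2.7432 (then +1.0353 / +3.8637)
    (0,2) via x @ 0.4555  # hit
  → r_3 = 0.4555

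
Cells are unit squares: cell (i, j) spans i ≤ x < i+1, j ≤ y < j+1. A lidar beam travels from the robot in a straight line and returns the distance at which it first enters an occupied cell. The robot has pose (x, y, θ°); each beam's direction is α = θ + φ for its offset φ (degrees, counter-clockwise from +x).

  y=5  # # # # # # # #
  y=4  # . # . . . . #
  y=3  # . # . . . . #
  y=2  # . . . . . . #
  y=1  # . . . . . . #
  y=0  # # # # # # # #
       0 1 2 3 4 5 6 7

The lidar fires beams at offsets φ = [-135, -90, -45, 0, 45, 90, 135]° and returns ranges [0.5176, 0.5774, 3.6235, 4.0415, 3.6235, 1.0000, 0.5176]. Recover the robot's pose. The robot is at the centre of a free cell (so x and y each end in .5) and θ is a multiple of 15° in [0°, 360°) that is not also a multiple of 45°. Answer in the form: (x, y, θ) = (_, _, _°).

The pose lattice has 22·16 = 352 candidates. Test each by forward raycasting.
  (4.5, 2.5, 150°): beam 1 = 2.5882 ≠ 0.5176 ✗
  (6.5, 1.5, 240°): beam 1 = 3.6235 ≠ 0.5176 ✗
  (1.5, 4.5, 255°): beam 1 = 0.5774 ≠ 0.5176 ✗
  (4.5, 2.5, 15°): beam 1 = 1.7321 ≠ 0.5176 ✗
  …
  (3.5, 4.5, 300°): r_1=0.5176, r_2=0.5774, r_3=3.6235, r_4=4.0415, r_5=3.6235, r_6=1.0000, r_7=0.5176 — all match ✓
No second candidate reproduces the full scan.

(x, y, θ) = (3.5, 4.5, 300°)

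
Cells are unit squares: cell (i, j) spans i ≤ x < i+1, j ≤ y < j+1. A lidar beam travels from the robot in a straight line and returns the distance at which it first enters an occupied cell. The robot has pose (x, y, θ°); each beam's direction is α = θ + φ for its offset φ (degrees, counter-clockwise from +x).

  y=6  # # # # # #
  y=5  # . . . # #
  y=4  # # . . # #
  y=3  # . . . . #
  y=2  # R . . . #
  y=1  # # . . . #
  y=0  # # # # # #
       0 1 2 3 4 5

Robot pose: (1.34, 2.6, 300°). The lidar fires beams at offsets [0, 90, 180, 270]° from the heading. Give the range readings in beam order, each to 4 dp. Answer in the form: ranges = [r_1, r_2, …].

beam 1: φ=0°, α=300°
  dir = (cos 300°, sin 300°) = (0.5000, -0.8660); from cell (1,2)
  next x-line at t=1.3200, next y-line at t=0.6928; Δt_x=2.0000, Δt_y=1.1547
    y: enter (1,1) at t=0.6928 ← occupied
  → r_1 = 0.6928
beam 2: φ=90°, α=30°
  dir = (cos 30°, sin 30°) = (0.8660, 0.5000); from cell (1,2)
  next x-line at t=0.7621, next y-line at t=0.8000; Δt_x=1.1547, Δt_y=2.0000
    x: enter (2,2) at t=0.7621
    y: enter (2,3) at t=0.8000
    x: enter (3,3) at t=1.9168
    y: enter (3,4) at t=2.8000
    x: enter (4,4) at t=3.0715 ← occupied
  → r_2 = 3.0715
beam 3: φ=180°, α=120°
  dir = (cos 120°, sin 120°) = (-0.5000, 0.8660); from cell (1,2)
  next x-line at t=0.6800, next y-line at t=0.4619; Δt_x=2.0000, Δt_y=1.1547
    y: enter (1,3) at t=0.4619
    x: enter (0,3) at t=0.6800 ← occupied
  → r_3 = 0.6800
beam 4: φ=270°, α=210°
  dir = (cos 210°, sin 210°) = (-0.8660, -0.5000); from cell (1,2)
  next x-line at t=0.3926, next y-line at t=1.2000; Δt_x=1.1547, Δt_y=2.0000
    x: enter (0,2) at t=0.3926 ← occupied
  → r_4 = 0.3926

ranges = [0.6928, 3.0715, 0.6800, 0.3926]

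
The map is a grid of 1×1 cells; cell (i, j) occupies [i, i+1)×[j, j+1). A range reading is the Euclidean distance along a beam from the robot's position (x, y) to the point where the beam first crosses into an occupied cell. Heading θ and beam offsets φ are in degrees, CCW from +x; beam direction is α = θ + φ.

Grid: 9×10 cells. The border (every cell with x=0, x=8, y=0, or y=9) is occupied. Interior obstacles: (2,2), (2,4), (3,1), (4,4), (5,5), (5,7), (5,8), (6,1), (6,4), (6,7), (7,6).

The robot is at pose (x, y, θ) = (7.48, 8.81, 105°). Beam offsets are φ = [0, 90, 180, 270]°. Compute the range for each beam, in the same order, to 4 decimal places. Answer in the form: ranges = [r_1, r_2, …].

beam 1: φ=0°, α=105°
  dir = (cos 105°, sin 105°) = (-0.2588, 0.9659); from cell (7,8)
  next x-line at t=1.8546, next y-line at t=0.1967; Δt_x=3.8637, Δt_y=1.0353
    y: enter (7,9) at t=0.1967 ← occupied
  → r_1 = 0.1967
beam 2: φ=90°, α=195°
  dir = (cos 195°, sin 195°) = (-0.9659, -0.2588); from cell (7,8)
  next x-line at t=0.4969, next y-line at t=3.1296; Δt_x=1.0353, Δt_y=3.8637
    x: enter (6,8) at t=0.4969
    x: enter (5,8) at t=1.5322 ← occupied
  → r_2 = 1.5322
beam 3: φ=180°, α=285°
  dir = (cos 285°, sin 285°) = (0.2588, -0.9659); from cell (7,8)
  next x-line at t=2.0091, next y-line at t=0.8386; Δt_x=3.8637, Δt_y=1.0353
    y: enter (7,7) at t=0.8386
    y: enter (7,6) at t=1.8738 ← occupied
  → r_3 = 1.8738
beam 4: φ=270°, α=15°
  dir = (cos 15°, sin 15°) = (0.9659, 0.2588); from cell (7,8)
  next x-line at t=0.5383, next y-line at t=0.7341; Δt_x=1.0353, Δt_y=3.8637
    x: enter (8,8) at t=0.5383 ← occupied
  → r_4 = 0.5383

ranges = [0.1967, 1.5322, 1.8738, 0.5383]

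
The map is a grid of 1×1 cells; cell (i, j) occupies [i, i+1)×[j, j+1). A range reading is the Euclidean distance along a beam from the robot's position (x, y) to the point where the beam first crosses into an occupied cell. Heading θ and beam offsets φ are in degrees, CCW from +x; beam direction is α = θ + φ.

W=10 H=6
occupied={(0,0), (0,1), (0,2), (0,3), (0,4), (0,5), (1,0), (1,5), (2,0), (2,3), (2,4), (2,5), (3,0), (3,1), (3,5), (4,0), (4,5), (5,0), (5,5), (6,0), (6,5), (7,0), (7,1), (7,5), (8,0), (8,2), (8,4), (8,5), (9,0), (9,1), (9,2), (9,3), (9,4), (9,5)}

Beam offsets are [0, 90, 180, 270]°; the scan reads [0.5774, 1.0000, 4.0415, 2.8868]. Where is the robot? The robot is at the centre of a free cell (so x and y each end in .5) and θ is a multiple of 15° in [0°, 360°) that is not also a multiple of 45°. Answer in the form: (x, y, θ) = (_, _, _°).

(x, y, θ) = (6.5, 4.5, 60°)

Enumerate (i+0.5, j+0.5, θ) over the 26 free cells and 16 admissible headings. For each, cast all 4 beams and compare to the given ranges.
  (4.5, 3.5, 120°): beam 1 = 1.7321 ≠ 0.5774 ✗
  (5.5, 4.5, 255°): beam 1 = 3.6235 ≠ 0.5774 ✗
  (5.5, 4.5, 240°): beam 1 = 3.0000 ≠ 0.5774 ✗
  (7.5, 2.5, 210°): beam 1 = 3.0000 ≠ 0.5774 ✗
  (6.5, 2.5, 300°): beam 1 = 1.0000 ≠ 0.5774 ✗
  …
  (6.5, 4.5, 60°): r_1=0.5774, r_2=1.0000, r_3=4.0415, r_4=2.8868 — all match ✓
Only this pose fits every beam.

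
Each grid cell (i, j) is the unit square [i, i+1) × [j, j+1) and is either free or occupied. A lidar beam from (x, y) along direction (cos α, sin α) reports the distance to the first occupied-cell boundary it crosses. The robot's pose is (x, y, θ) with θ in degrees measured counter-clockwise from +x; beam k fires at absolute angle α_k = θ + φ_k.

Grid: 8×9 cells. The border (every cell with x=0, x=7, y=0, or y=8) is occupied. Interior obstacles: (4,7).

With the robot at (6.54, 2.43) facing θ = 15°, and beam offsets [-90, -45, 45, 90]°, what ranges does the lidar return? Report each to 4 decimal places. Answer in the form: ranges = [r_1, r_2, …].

beam 1: φ=-90°, α=285°
  cosα=0.2588 sinα=-0.9659 | (6,2) | tMaxX 1.7773 tMaxY 0.4452 | tΔX 3.8637 tΔY 1.0353
    t=0.4452 [y] (6,1)
    t=1.4804 [y] (6,0) — stop
  → r_1 = 1.4804
beam 2: φ=-45°, α=330°
  cosα=0.8660 sinα=-0.5000 | (6,2) | tMaxX 0.5312 tMaxY 0.8600 | tΔX 1.1547 tΔY 2.0000
    t=0.5312 [x] (7,2) — stop
  → r_2 = 0.5312
beam 3: φ=45°, α=60°
  cosα=0.5000 sinα=0.8660 | (6,2) | tMaxX 0.9200 tMaxY 0.6582 | tΔX 2.0000 tΔY 1.1547
    t=0.6582 [y] (6,3)
    t=0.9200 [x] (7,3) — stop
  → r_3 = 0.9200
beam 4: φ=90°, α=105°
  cosα=-0.2588 sinα=0.9659 | (6,2) | tMaxX 2.0864 tMaxY 0.5901 | tΔX 3.8637 tΔY 1.0353
    t=0.5901 [y] (6,3)
    t=1.6254 [y] (6,4)
    t=2.0864 [x] (5,4)
    t=2.6607 [y] (5,5)
    t=3.6959 [y] (5,6)
    t=4.7312 [y] (5,7)
    t=5.7665 [y] (5,8) — stop
  → r_4 = 5.7665

ranges = [1.4804, 0.5312, 0.9200, 5.7665]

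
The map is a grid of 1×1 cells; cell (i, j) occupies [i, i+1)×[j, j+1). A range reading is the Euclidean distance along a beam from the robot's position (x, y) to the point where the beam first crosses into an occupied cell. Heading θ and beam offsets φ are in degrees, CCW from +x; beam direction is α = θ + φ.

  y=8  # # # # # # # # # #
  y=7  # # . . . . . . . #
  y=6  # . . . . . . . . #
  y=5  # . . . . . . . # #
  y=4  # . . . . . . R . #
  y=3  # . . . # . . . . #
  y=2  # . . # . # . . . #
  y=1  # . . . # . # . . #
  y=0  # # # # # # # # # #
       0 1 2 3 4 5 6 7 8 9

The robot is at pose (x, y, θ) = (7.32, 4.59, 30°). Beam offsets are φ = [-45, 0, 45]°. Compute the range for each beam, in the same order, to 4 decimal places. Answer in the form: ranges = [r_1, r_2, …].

ranges = [1.7393, 0.8200, 3.5303]

beam 1: φ=-45°, α=345°
  d=(0.9659,-0.2588)  start (7,4)  tX=0.7040 tY=2.2796  stride 1/|dx|=1.0353 1/|dy|=3.8637
    cross x-line → (8,4), t=0.7040
    cross x-line → (9,4), t=1.7393 (wall)
  → r_1 = 1.7393
beam 2: φ=0°, α=30°
  d=(0.8660,0.5000)  start (7,4)  tX=0.7852 tY=0.8200  stride 1/|dx|=1.1547 1/|dy|=2.0000
    cross x-line → (8,4), t=0.7852
    cross y-line → (8,5), t=0.8200 (wall)
  → r_2 = 0.8200
beam 3: φ=45°, α=75°
  d=(0.2588,0.9659)  start (7,4)  tX=2.6273 tY=0.4245  stride 1/|dx|=3.8637 1/|dy|=1.0353
    cross y-line → (7,5), t=0.4245
    cross y-line → (7,6), t=1.4597
    cross y-line → (7,7), t=2.4950
    cross x-line → (8,7), t=2.6273
    cross y-line → (8,8), t=3.5303 (wall)
  → r_3 = 3.5303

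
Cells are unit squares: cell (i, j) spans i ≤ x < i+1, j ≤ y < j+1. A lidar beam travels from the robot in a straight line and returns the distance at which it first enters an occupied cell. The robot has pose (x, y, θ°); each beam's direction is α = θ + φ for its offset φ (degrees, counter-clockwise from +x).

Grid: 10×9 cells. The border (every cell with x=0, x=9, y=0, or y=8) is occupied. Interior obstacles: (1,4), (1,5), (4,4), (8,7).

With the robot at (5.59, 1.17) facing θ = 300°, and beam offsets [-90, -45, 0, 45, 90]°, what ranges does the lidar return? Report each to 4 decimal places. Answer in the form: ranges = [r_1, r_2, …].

ranges = [0.3400, 0.1760, 0.1963, 0.6568, 3.9375]

beam 1: φ=-90°, α=210°
  direction (-0.8660, -0.5000); cell (5,1); t to first gridline: x 0.6813, y 0.3400 (then +1.1547 / +2.0000)
    (5,0) via y @ 0.3400  # hit
  → r_1 = 0.3400
beam 2: φ=-45°, α=255°
  direction (-0.2588, -0.9659); cell (5,1); t to first gridline: x 2.2796, y 0.1760 (then +3.8637 / +1.0353)
    (5,0) via y @ 0.1760  # hit
  → r_2 = 0.1760
beam 3: φ=0°, α=300°
  direction (0.5000, -0.8660); cell (5,1); t to first gridline: x 0.8200, y 0.1963 (then +2.0000 / +1.1547)
    (5,0) via y @ 0.1963  # hit
  → r_3 = 0.1963
beam 4: φ=45°, α=345°
  direction (0.9659, -0.2588); cell (5,1); t to first gridline: x 0.4245, y 0.6568 (then +1.0353 / +3.8637)
    (6,1) via x @ 0.4245
    (6,0) via y @ 0.6568  # hit
  → r_4 = 0.6568
beam 5: φ=90°, α=30°
  direction (0.8660, 0.5000); cell (5,1); t to first gridline: x 0.4734, y 1.6600 (then +1.1547 / +2.0000)
    (6,1) via x @ 0.4734
    (7,1) via x @ 1.6281
    (7,2) via y @ 1.6600
    (8,2) via x @ 2.7828
    (8,3) via y @ 3.6600
    (9,3) via x @ 3.9375  # hit
  → r_5 = 3.9375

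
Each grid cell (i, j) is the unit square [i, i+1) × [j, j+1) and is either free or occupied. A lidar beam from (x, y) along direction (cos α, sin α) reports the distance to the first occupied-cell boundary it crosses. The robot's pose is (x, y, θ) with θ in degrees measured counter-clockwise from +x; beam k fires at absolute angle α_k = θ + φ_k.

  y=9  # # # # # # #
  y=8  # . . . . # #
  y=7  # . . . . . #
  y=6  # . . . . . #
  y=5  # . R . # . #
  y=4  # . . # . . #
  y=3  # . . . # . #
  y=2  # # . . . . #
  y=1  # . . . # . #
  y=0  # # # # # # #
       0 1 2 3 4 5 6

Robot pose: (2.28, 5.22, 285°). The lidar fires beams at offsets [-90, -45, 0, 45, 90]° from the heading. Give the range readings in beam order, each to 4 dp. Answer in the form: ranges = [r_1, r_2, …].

ranges = [1.3252, 2.5600, 4.3689, 0.8314, 1.7807]

beam 1: φ=-90°, α=195°
  d=(-0.9659,-0.2588)  start (2,5)  tX=0.2899 tY=0.8500  stride 1/|dx|=1.0353 1/|dy|=3.8637
    cross x-line → (1,5), t=0.2899
    cross y-line → (1,4), t=0.8500
    cross x-line → (0,4), t=1.3252 (wall)
  → r_1 = 1.3252
beam 2: φ=-45°, α=240°
  d=(-0.5000,-0.8660)  start (2,5)  tX=0.5600 tY=0.2540  stride 1/|dx|=2.0000 1/|dy|=1.1547
    cross y-line → (2,4), t=0.2540
    cross x-line → (1,4), t=0.5600
    cross y-line → (1,3), t=1.4087
    cross x-line → (0,3), t=2.5600 (wall)
  → r_2 = 2.5600
beam 3: φ=0°, α=285°
  d=(0.2588,-0.9659)  start (2,5)  tX=2.7819 tY=0.2278  stride 1/|dx|=3.8637 1/|dy|=1.0353
    cross y-line → (2,4), t=0.2278
    cross y-line → (2,3), t=1.2630
    cross y-line → (2,2), t=2.2983
    cross x-line → (3,2), t=2.7819
    cross y-line → (3,1), t=3.3336
    cross y-line → (3,0), t=4.3689 (wall)
  → r_3 = 4.3689
beam 4: φ=45°, α=330°
  d=(0.8660,-0.5000)  start (2,5)  tX=0.8314 tY=0.4400  stride 1/|dx|=1.1547 1/|dy|=2.0000
    cross y-line → (2,4), t=0.4400
    cross x-line → (3,4), t=0.8314 (wall)
  → r_4 = 0.8314
beam 5: φ=90°, α=15°
  d=(0.9659,0.2588)  start (2,5)  tX=0.7454 tY=3.0137  stride 1/|dx|=1.0353 1/|dy|=3.8637
    cross x-line → (3,5), t=0.7454
    cross x-line → (4,5), t=1.7807 (wall)
  → r_5 = 1.7807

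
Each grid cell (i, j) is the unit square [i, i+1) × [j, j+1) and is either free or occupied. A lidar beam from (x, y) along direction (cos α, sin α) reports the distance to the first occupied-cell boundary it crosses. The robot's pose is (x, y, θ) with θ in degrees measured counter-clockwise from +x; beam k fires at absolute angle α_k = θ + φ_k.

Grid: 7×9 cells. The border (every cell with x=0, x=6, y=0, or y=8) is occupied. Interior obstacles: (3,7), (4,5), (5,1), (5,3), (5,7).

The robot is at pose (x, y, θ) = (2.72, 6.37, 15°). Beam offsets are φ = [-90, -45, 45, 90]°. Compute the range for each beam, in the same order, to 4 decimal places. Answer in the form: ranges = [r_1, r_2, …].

beam 1: φ=-90°, α=285°
  direction (0.2588, -0.9659); cell (2,6); t to first gridline: x 1.0818, y 0.3831 (then +3.8637 / +1.0353)
    (2,5) via y @ 0.3831
    (3,5) via x @ 1.0818
    (3,4) via y @ 1.4183
    (3,3) via y @ 2.4536
    (3,2) via y @ 3.4889
    (3,1) via y @ 4.5242
    (4,1) via x @ 4.9455
    (4,0) via y @ 5.5594  # hit
  → r_1 = 5.5594
beam 2: φ=-45°, α=330°
  direction (0.8660, -0.5000); cell (2,6); t to first gridline: x 0.3233, y 0.7400 (then +1.1547 / +2.0000)
    (3,6) via x @ 0.3233
    (3,5) via y @ 0.7400
    (4,5) via x @ 1.4780  # hit
  → r_2 = 1.4780
beam 3: φ=45°, α=60°
  direction (0.5000, 0.8660); cell (2,6); t to first gridline: x 0.5600, y 0.7275 (then +2.0000 / +1.1547)
    (3,6) via x @ 0.5600
    (3,7) via y @ 0.7275  # hit
  → r_3 = 0.7275
beam 4: φ=90°, α=105°
  direction (-0.2588, 0.9659); cell (2,6); t to first gridline: x 2.7819, y 0.6522 (then +3.8637 / +1.0353)
    (2,7) via y @ 0.6522
    (2,8) via y @ 1.6875  # hit
  → r_4 = 1.6875

ranges = [5.5594, 1.4780, 0.7275, 1.6875]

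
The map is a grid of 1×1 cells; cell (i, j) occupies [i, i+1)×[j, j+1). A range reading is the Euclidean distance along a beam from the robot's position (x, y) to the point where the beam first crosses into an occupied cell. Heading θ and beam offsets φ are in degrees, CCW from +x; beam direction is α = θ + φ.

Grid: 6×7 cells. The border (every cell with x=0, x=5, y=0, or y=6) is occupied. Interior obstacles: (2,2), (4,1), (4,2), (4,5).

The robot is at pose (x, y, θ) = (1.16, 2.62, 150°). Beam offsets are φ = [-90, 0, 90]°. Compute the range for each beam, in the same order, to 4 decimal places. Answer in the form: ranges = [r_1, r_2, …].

beam 1: φ=-90°, α=60°
  d=(0.5000,0.8660)  start (1,2)  tX=1.6800 tY=0.4388  stride 1/|dx|=2.0000 1/|dy|=1.1547
    cross y-line → (1,3), t=0.4388
    cross y-line → (1,4), t=1.5935
    cross x-line → (2,4), t=1.6800
    cross y-line → (2,5), t=2.7482
    cross x-line → (3,5), t=3.6800
    cross y-line → (3,6), t=3.9029 (wall)
  → r_1 = 3.9029
beam 2: φ=0°, α=150°
  d=(-0.8660,0.5000)  start (1,2)  tX=0.1848 tY=0.7600  stride 1/|dx|=1.1547 1/|dy|=2.0000
    cross x-line → (0,2), t=0.1848 (wall)
  → r_2 = 0.1848
beam 3: φ=90°, α=240°
  d=(-0.5000,-0.8660)  start (1,2)  tX=0.3200 tY=0.7159  stride 1/|dx|=2.0000 1/|dy|=1.1547
    cross x-line → (0,2), t=0.3200 (wall)
  → r_3 = 0.3200

ranges = [3.9029, 0.1848, 0.3200]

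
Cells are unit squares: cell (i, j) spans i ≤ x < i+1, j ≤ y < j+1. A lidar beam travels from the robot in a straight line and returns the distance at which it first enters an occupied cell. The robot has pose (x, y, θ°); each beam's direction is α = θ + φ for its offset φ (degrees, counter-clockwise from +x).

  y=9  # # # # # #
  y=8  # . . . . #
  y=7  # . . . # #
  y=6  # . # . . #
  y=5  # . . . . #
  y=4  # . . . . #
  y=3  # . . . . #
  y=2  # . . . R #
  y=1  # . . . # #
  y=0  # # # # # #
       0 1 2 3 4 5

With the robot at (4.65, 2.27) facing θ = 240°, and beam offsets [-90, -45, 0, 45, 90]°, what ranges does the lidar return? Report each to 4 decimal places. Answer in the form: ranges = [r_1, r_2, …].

ranges = [4.2147, 3.7788, 0.3118, 0.2795, 0.4041]

beam 1: φ=-90°, α=150°
  d=(-0.8660,0.5000)  start (4,2)  tX=0.7506 tY=1.4600  stride 1/|dx|=1.1547 1/|dy|=2.0000
    cross x-line → (3,2), t=0.7506
    cross y-line → (3,3), t=1.4600
    cross x-line → (2,3), t=1.9053
    cross x-line → (1,3), t=3.0600
    cross y-line → (1,4), t=3.4600
    cross x-line → (0,4), t=4.2147 (wall)
  → r_1 = 4.2147
beam 2: φ=-45°, α=195°
  d=(-0.9659,-0.2588)  start (4,2)  tX=0.6729 tY=1.0432  stride 1/|dx|=1.0353 1/|dy|=3.8637
    cross x-line → (3,2), t=0.6729
    cross y-line → (3,1), t=1.0432
    cross x-line → (2,1), t=1.7082
    cross x-line → (1,1), t=2.7435
    cross x-line → (0,1), t=3.7788 (wall)
  → r_2 = 3.7788
beam 3: φ=0°, α=240°
  d=(-0.5000,-0.8660)  start (4,2)  tX=1.3000 tY=0.3118  stride 1/|dx|=2.0000 1/|dy|=1.1547
    cross y-line → (4,1), t=0.3118 (wall)
  → r_3 = 0.3118
beam 4: φ=45°, α=285°
  d=(0.2588,-0.9659)  start (4,2)  tX=1.3523 tY=0.2795  stride 1/|dx|=3.8637 1/|dy|=1.0353
    cross y-line → (4,1), t=0.2795 (wall)
  → r_4 = 0.2795
beam 5: φ=90°, α=330°
  d=(0.8660,-0.5000)  start (4,2)  tX=0.4041 tY=0.5400  stride 1/|dx|=1.1547 1/|dy|=2.0000
    cross x-line → (5,2), t=0.4041 (wall)
  → r_5 = 0.4041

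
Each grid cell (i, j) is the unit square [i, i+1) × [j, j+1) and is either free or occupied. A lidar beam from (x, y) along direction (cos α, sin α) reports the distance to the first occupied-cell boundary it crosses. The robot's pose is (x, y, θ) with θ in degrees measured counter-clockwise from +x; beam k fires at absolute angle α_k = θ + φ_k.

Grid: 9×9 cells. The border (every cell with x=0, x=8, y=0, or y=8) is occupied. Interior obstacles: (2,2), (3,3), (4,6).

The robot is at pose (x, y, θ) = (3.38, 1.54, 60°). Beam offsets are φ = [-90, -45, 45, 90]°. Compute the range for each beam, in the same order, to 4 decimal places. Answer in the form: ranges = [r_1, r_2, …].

ranges = [1.0800, 4.7830, 1.4682, 0.9200]

beam 1: φ=-90°, α=330°
  d=(0.8660,-0.5000)  start (3,1)  tX=0.7159 tY=1.0800  stride 1/|dx|=1.1547 1/|dy|=2.0000
    cross x-line → (4,1), t=0.7159
    cross y-line → (4,0), t=1.0800 (wall)
  → r_1 = 1.0800
beam 2: φ=-45°, α=15°
  d=(0.9659,0.2588)  start (3,1)  tX=0.6419 tY=1.7773  stride 1/|dx|=1.0353 1/|dy|=3.8637
    cross x-line → (4,1), t=0.6419
    cross x-line → (5,1), t=1.6771
    cross y-line → (5,2), t=1.7773
    cross x-line → (6,2), t=2.7124
    cross x-line → (7,2), t=3.7477
    cross x-line → (8,2), t=4.7830 (wall)
  → r_2 = 4.7830
beam 3: φ=45°, α=105°
  d=(-0.2588,0.9659)  start (3,1)  tX=1.4682 tY=0.4762  stride 1/|dx|=3.8637 1/|dy|=1.0353
    cross y-line → (3,2), t=0.4762
    cross x-line → (2,2), t=1.4682 (wall)
  → r_3 = 1.4682
beam 4: φ=90°, α=150°
  d=(-0.8660,0.5000)  start (3,1)  tX=0.4388 tY=0.9200  stride 1/|dx|=1.1547 1/|dy|=2.0000
    cross x-line → (2,1), t=0.4388
    cross y-line → (2,2), t=0.9200 (wall)
  → r_4 = 0.9200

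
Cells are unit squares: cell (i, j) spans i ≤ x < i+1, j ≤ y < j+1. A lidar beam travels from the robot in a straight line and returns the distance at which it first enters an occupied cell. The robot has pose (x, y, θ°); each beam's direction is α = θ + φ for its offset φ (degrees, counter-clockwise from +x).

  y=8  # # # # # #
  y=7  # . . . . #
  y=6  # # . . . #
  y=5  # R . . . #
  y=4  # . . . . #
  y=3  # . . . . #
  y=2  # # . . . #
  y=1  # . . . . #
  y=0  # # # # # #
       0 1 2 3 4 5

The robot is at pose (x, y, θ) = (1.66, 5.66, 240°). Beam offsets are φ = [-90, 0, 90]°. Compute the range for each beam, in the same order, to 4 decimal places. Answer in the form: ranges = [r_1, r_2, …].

ranges = [0.6800, 1.3200, 3.8567]

beam 1: φ=-90°, α=150°
  dir = (cos 150°, sin 150°) = (-0.8660, 0.5000); from cell (1,5)
  next x-line at t=0.7621, next y-line at t=0.6800; Δt_x=1.1547, Δt_y=2.0000
    y: enter (1,6) at t=0.6800 ← occupied
  → r_1 = 0.6800
beam 2: φ=0°, α=240°
  dir = (cos 240°, sin 240°) = (-0.5000, -0.8660); from cell (1,5)
  next x-line at t=1.3200, next y-line at t=0.7621; Δt_x=2.0000, Δt_y=1.1547
    y: enter (1,4) at t=0.7621
    x: enter (0,4) at t=1.3200 ← occupied
  → r_2 = 1.3200
beam 3: φ=90°, α=330°
  dir = (cos 330°, sin 330°) = (0.8660, -0.5000); from cell (1,5)
  next x-line at t=0.3926, next y-line at t=1.3200; Δt_x=1.1547, Δt_y=2.0000
    x: enter (2,5) at t=0.3926
    y: enter (2,4) at t=1.3200
    x: enter (3,4) at t=1.5473
    x: enter (4,4) at t=2.7020
    y: enter (4,3) at t=3.3200
    x: enter (5,3) at t=3.8567 ← occupied
  → r_3 = 3.8567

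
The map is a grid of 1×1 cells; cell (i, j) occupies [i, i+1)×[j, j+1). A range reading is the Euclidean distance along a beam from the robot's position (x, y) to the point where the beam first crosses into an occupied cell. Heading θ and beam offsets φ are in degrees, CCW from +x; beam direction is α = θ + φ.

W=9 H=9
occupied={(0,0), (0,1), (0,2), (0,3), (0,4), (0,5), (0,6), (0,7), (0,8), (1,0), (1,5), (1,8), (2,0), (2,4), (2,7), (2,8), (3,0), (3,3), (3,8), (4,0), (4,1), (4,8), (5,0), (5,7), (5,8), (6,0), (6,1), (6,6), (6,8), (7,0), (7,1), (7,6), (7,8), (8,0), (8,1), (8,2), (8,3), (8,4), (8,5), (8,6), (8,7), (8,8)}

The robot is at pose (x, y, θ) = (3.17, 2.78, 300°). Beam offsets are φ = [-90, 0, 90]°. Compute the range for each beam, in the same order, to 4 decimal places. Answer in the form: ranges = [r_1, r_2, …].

beam 1: φ=-90°, α=210°
  direction (-0.8660, -0.5000); cell (3,2); t to first gridline: x 0.1963, y 1.5600 (then +1.1547 / +2.0000)
    (2,2) via x @ 0.1963
    (1,2) via x @ 1.3510
    (1,1) via y @ 1.5600
    (0,1) via x @ 2.5057  # hit
  → r_1 = 2.5057
beam 2: φ=0°, α=300°
  direction (0.5000, -0.8660); cell (3,2); t to first gridline: x 1.6600, y 0.9007 (then +2.0000 / +1.1547)
    (3,1) via y @ 0.9007
    (4,1) via x @ 1.6600  # hit
  → r_2 = 1.6600
beam 3: φ=90°, α=30°
  direction (0.8660, 0.5000); cell (3,2); t to first gridline: x 0.9584, y 0.4400 (then +1.1547 / +2.0000)
    (3,3) via y @ 0.4400  # hit
  → r_3 = 0.4400

ranges = [2.5057, 1.6600, 0.4400]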